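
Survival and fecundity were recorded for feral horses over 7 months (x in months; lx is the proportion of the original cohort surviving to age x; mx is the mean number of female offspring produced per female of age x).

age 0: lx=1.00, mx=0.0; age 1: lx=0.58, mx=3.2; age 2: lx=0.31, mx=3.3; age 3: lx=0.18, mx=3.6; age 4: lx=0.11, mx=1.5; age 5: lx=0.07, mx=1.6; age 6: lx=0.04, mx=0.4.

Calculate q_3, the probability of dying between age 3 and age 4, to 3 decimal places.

q_3 = (l_3 − l_4) / l_3 = (0.18 − 0.11) / 0.18
     = 0.07 / 0.18 = 0.388889… → 0.389

0.389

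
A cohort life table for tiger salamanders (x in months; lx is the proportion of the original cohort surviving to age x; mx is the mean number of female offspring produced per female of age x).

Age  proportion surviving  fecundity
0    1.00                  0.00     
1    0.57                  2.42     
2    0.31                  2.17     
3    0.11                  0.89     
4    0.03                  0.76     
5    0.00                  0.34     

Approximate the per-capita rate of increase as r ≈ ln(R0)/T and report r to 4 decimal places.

0.5422

R0 = Σ lx·mx = 0 + 1.3794 + 0.6727 + 0.0979 + 0.0228 + 0 = 2.1728
Σ x·lx·mx = 3.1097; T = 3.1097/2.1728 = 1.43119…
r ≈ ln(R0)/T = ln(2.1728)/1.43119… = 0.542216… → 0.5422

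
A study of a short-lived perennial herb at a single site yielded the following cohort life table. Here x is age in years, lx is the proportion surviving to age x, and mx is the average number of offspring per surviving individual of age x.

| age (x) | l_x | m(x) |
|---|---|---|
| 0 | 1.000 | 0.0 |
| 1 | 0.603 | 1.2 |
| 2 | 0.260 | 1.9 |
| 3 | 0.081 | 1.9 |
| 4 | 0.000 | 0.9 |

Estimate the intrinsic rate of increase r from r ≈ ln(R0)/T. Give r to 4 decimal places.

0.1994

R0 = Σ lx·mx = 0 + 0.7236 + 0.494 + 0.1539 + 0 = 1.3715
Σ x·lx·mx = 2.1733; T = 2.1733/1.3715 = 1.58462…
r ≈ ln(R0)/T = ln(1.3715)/1.58462… = 0.199358… → 0.1994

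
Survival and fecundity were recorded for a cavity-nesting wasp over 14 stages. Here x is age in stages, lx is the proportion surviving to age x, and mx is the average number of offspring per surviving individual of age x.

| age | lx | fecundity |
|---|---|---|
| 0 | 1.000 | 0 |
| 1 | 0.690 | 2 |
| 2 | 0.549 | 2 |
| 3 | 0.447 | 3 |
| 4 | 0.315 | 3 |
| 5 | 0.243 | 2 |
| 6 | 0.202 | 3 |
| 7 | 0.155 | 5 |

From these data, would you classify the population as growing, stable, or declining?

R0 = Σ lx·mx = 0 + 1.38 + 1.098 + 1.341 + 0.945 + 0.486 + 0.606 + 0.775 = 6.631
R0 > 1, so the population is growing.

growing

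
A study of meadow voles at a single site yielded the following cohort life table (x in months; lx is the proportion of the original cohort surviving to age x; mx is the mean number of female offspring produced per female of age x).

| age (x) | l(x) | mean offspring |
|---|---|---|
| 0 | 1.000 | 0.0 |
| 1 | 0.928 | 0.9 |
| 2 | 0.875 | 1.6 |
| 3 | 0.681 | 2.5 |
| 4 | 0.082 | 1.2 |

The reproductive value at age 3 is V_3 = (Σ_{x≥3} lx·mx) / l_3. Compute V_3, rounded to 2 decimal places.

lx·mx for x ≥ 3: 1.7025, 0.0984 → sum = 1.8009
V_3 = 1.8009 / l_3 = 1.8009 / 0.681 = 2.644493… → 2.64

2.64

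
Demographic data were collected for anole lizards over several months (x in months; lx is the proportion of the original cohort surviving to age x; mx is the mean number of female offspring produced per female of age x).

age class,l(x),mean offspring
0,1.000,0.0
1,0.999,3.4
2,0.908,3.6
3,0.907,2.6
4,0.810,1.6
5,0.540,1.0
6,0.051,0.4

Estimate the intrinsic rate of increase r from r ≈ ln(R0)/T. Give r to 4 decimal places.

1.0382

R0 = Σ lx·mx = 0 + 3.3966 + 3.2688 + 2.3582 + 1.296 + 0.54 + 0.0204 = 10.88
Σ x·lx·mx = 25.0152; T = 25.0152/10.88 = 2.29919…
r ≈ ln(R0)/T = ln(10.88)/2.29919… = 1.038159… → 1.0382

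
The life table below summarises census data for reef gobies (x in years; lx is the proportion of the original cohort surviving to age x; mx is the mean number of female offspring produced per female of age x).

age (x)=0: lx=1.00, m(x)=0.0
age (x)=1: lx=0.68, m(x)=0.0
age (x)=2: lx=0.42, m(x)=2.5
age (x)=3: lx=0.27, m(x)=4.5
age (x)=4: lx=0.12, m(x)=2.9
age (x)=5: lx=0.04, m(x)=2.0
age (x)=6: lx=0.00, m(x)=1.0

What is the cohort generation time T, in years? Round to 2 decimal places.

2.80

lx·mx: 0, 0, 1.05, 1.215, 0.348, 0.08, 0 → R0 = 2.693
x·lx·mx: 0, 0, 2.1, 3.645, 1.392, 0.4, 0 → Σ = 7.537
T = 7.537 / 2.693 = 2.798737… → 2.80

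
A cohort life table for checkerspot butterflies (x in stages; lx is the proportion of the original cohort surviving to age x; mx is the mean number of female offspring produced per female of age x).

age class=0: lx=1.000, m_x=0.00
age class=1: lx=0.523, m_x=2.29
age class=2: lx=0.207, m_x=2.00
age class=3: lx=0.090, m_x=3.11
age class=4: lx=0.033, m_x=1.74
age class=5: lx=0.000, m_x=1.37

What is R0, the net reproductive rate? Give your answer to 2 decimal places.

lx·mx by age: 0, 1.19767, 0.414, 0.2799, 0.05742, 0
R0 = Σ lx·mx = 1.94899 → 1.95

1.95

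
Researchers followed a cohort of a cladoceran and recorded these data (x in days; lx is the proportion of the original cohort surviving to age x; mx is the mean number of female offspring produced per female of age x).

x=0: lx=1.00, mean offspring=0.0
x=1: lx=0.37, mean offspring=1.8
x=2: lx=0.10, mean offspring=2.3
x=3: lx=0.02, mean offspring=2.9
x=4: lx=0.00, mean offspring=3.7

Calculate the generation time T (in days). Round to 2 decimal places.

1.36

lx·mx: 0, 0.666, 0.23, 0.058, 0 → R0 = 0.954
x·lx·mx: 0, 0.666, 0.46, 0.174, 0 → Σ = 1.3
T = 1.3 / 0.954 = 1.362683… → 1.36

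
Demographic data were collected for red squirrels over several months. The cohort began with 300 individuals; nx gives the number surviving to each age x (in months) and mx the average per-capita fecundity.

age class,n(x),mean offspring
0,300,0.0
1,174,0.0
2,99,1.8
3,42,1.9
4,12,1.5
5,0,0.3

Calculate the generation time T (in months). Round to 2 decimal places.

lx = nx/n0 = nx/300: 1, 0.58, 0.33, 0.14, 0.04, 0
lx·mx: 0, 0, 0.594, 0.266, 0.06, 0 → R0 = 0.92
x·lx·mx: 0, 0, 1.188, 0.798, 0.24, 0 → Σ = 2.226
T = 2.226 / 0.92 = 2.419565… → 2.42

2.42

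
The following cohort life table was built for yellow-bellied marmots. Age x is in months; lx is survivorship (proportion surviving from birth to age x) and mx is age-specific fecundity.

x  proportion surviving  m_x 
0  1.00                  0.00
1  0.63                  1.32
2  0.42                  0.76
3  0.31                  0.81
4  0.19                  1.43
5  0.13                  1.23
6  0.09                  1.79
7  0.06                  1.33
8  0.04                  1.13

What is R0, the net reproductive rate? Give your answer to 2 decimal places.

lx·mx by age: 0, 0.8316, 0.3192, 0.2511, 0.2717, 0.1599, 0.1611, 0.0798, 0.0452
R0 = Σ lx·mx = 2.1196 → 2.12

2.12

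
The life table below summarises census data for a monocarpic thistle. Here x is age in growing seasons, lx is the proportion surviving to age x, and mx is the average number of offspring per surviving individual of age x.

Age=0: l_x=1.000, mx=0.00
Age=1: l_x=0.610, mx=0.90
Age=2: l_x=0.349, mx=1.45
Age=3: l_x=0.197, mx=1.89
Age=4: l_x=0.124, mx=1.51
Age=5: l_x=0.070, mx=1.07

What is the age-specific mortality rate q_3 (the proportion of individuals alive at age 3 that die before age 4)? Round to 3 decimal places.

0.371

q_3 = (l_3 − l_4) / l_3 = (0.197 − 0.124) / 0.197
     = 0.073 / 0.197 = 0.370558… → 0.371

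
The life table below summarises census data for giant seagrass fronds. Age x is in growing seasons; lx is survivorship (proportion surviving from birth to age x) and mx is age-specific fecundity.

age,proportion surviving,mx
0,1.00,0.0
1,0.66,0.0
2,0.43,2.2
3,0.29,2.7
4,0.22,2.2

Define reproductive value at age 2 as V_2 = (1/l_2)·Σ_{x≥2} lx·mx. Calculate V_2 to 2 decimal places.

lx·mx for x ≥ 2: 0.946, 0.783, 0.484 → sum = 2.213
V_2 = 2.213 / l_2 = 2.213 / 0.43 = 5.146512… → 5.15

5.15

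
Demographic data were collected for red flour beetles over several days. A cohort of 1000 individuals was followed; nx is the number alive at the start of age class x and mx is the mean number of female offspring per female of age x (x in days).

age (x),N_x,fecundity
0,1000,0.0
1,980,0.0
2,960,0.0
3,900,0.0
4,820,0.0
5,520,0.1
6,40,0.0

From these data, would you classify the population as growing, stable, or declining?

lx = nx/n0 = nx/1000: 1, 0.98, 0.96, 0.9, 0.82, 0.52, 0.04
R0 = Σ lx·mx = 0 + 0 + 0 + 0 + 0 + 0.052 + 0 = 0.052
R0 < 1, so the population is declining.

declining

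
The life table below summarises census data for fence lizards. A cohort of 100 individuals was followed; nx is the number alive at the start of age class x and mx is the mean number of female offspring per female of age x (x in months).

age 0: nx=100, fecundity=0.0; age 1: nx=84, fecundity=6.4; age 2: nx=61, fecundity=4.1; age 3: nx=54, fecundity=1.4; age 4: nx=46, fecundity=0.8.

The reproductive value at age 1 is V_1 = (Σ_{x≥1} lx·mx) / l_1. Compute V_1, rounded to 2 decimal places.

10.72

lx = nx/n0 = nx/100: 1, 0.84, 0.61, 0.54, 0.46
lx·mx for x ≥ 1: 5.376, 2.501, 0.756, 0.368 → sum = 9.001
V_1 = 9.001 / l_1 = 9.001 / 0.84 = 10.715476… → 10.72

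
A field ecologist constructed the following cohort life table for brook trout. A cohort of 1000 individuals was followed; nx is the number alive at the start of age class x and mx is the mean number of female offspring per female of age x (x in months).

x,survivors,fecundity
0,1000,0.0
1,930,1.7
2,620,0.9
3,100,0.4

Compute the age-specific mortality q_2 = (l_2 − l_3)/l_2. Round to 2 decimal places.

0.84

lx = nx/n0 = nx/1000: 1, 0.93, 0.62, 0.1
q_2 = (l_2 − l_3) / l_2 = (0.62 − 0.1) / 0.62
     = 0.52 / 0.62 = 0.83871… → 0.84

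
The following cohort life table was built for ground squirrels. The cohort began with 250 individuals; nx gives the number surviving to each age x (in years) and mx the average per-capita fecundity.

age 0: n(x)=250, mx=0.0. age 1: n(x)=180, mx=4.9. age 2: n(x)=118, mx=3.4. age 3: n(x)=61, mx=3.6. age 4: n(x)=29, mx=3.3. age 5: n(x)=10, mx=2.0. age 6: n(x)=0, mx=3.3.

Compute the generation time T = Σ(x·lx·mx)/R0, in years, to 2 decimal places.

1.75

lx = nx/n0 = nx/250: 1, 0.72, 0.472, 0.244, 0.116, 0.04, 0
lx·mx: 0, 3.528, 1.6048, 0.8784, 0.3828, 0.08, 0 → R0 = 6.474
x·lx·mx: 0, 3.528, 3.2096, 2.6352, 1.5312, 0.4, 0 → Σ = 11.304
T = 11.304 / 6.474 = 1.746061… → 1.75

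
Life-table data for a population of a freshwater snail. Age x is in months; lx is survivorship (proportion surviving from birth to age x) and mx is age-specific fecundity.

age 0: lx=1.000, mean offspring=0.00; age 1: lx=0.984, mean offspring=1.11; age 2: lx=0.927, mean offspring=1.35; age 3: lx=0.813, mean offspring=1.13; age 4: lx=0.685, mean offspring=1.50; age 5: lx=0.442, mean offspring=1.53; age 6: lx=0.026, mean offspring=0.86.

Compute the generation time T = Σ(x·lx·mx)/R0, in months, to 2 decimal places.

lx·mx: 0, 1.09224, 1.25145, 0.91869, 1.0275, 0.67626, 0.02236 → R0 = 4.9885
x·lx·mx: 0, 1.09224, 2.5029, 2.75607, 4.11, 3.3813, 0.13416 → Σ = 13.97667
T = 13.97667 / 4.9885 = 2.801778… → 2.80

2.80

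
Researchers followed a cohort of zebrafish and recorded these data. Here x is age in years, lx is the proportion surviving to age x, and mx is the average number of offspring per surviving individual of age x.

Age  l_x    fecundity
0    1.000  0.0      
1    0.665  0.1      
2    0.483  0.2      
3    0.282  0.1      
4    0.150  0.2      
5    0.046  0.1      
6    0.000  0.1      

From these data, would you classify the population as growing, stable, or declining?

declining

R0 = Σ lx·mx = 0 + 0.0665 + 0.0966 + 0.0282 + 0.03 + 0.0046 + 0 = 0.2259
R0 < 1, so the population is declining.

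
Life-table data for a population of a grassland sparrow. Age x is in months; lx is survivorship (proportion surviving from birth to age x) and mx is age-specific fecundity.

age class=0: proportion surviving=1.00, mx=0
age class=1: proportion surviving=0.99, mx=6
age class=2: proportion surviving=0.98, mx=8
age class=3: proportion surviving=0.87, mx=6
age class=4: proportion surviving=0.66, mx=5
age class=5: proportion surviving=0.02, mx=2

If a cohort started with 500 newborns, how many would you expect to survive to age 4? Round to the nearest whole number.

330

Expected survivors = N0 · l_4 = 500 × 0.66 = 330 → 330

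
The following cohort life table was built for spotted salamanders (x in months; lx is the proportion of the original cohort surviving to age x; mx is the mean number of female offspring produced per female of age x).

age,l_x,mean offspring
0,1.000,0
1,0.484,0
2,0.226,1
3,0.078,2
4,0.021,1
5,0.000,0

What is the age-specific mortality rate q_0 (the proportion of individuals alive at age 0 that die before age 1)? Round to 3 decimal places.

q_0 = (l_0 − l_1) / l_0 = (1 − 0.484) / 1
     = 0.516 / 1 = 0.516 → 0.516

0.516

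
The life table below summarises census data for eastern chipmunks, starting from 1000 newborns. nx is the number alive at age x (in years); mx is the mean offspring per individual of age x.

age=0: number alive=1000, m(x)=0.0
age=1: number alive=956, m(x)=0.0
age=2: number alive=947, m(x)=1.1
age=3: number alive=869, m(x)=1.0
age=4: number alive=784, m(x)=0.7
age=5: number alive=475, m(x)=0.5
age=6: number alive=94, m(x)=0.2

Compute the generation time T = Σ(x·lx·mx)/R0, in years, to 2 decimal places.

lx = nx/n0 = nx/1000: 1, 0.956, 0.947, 0.869, 0.784, 0.475, 0.094
lx·mx: 0, 0, 1.0417, 0.869, 0.5488, 0.2375, 0.0188 → R0 = 2.7158
x·lx·mx: 0, 0, 2.0834, 2.607, 2.1952, 1.1875, 0.1128 → Σ = 8.1859
T = 8.1859 / 2.7158 = 3.014176… → 3.01

3.01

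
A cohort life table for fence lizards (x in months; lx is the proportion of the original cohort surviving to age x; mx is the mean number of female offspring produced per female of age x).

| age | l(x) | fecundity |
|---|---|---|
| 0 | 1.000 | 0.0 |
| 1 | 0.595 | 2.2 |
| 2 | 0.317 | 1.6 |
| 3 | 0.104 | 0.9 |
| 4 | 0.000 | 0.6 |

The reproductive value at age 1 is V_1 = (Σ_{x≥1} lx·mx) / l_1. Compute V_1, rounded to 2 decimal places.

lx·mx for x ≥ 1: 1.309, 0.5072, 0.0936, 0 → sum = 1.9098
V_1 = 1.9098 / l_1 = 1.9098 / 0.595 = 3.209748… → 3.21

3.21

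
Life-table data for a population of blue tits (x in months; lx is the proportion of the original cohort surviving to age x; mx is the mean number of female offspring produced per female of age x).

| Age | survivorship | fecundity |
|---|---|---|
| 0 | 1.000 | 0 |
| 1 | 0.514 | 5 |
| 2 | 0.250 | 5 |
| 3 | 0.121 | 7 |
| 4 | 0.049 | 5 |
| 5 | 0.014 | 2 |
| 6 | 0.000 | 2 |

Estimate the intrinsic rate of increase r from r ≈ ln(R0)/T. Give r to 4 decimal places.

R0 = Σ lx·mx = 0 + 2.57 + 1.25 + 0.847 + 0.245 + 0.028 + 0 = 4.94
Σ x·lx·mx = 8.731; T = 8.731/4.94 = 1.76741…
r ≈ ln(R0)/T = ln(4.94)/1.76741… = 0.903789… → 0.9038

0.9038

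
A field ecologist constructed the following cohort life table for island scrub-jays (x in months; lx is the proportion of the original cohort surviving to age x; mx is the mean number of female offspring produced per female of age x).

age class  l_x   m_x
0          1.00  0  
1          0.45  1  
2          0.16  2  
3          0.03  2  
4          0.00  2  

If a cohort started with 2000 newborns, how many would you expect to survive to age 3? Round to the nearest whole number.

Expected survivors = N0 · l_3 = 2000 × 0.03 = 60 → 60

60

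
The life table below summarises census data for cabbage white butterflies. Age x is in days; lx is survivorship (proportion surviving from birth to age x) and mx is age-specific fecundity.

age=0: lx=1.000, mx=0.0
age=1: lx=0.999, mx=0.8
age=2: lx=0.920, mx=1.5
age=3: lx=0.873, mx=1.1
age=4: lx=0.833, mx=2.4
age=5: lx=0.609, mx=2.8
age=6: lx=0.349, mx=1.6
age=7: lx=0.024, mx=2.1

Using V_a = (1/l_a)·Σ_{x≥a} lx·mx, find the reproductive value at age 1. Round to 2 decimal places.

lx·mx for x ≥ 1: 0.7992, 1.38, 0.9603, 1.9992, 1.7052, 0.5584, 0.0504 → sum = 7.4527
V_1 = 7.4527 / l_1 = 7.4527 / 0.999 = 7.46016… → 7.46

7.46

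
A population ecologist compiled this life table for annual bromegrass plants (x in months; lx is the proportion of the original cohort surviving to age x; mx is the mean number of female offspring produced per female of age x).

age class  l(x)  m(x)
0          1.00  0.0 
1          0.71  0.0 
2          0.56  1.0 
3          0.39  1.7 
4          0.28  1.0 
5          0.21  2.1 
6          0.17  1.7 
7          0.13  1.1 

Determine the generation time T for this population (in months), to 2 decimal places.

3.86

lx·mx: 0, 0, 0.56, 0.663, 0.28, 0.441, 0.289, 0.143 → R0 = 2.376
x·lx·mx: 0, 0, 1.12, 1.989, 1.12, 2.205, 1.734, 1.001 → Σ = 9.169
T = 9.169 / 2.376 = 3.859007… → 3.86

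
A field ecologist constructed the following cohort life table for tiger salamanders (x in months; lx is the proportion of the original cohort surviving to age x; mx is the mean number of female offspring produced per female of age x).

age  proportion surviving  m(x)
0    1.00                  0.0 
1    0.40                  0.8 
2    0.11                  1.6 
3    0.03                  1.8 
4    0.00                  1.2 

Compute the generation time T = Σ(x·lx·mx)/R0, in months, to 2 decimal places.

1.52

lx·mx: 0, 0.32, 0.176, 0.054, 0 → R0 = 0.55
x·lx·mx: 0, 0.32, 0.352, 0.162, 0 → Σ = 0.834
T = 0.834 / 0.55 = 1.516364… → 1.52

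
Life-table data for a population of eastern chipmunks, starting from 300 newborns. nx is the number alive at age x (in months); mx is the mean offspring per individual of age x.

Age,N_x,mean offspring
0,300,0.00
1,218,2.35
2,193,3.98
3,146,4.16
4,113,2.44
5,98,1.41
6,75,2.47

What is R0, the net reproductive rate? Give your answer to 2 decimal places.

lx = nx/n0 = nx/300: 1, 0.72667…, 0.64333…, 0.48667…, 0.37667…, 0.32667…, 0.25
lx·mx by age: 0, 1.707667…, 2.560467…, 2.024533…, 0.919067…, 0.4606…, 0.6175
R0 = Σ lx·mx = 8.289833… → 8.29

8.29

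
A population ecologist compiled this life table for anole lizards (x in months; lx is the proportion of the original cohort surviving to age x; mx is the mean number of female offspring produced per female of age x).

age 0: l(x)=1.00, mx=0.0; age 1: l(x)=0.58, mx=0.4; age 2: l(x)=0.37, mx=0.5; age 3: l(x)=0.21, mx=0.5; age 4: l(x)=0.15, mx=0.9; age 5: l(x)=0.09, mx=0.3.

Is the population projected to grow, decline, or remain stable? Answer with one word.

declining

R0 = Σ lx·mx = 0 + 0.232 + 0.185 + 0.105 + 0.135 + 0.027 = 0.684
R0 < 1, so the population is declining.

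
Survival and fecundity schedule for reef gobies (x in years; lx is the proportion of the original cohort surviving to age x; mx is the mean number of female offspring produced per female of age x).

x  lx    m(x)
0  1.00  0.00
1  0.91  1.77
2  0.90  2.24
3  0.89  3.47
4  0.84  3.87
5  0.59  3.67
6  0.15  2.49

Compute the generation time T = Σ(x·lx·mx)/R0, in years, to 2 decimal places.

3.28

lx·mx: 0, 1.6107, 2.016, 3.0883, 3.2508, 2.1653, 0.3735 → R0 = 12.5046
x·lx·mx: 0, 1.6107, 4.032, 9.2649, 13.0032, 10.8265, 2.241 → Σ = 40.9783
T = 40.9783 / 12.5046 = 3.277058… → 3.28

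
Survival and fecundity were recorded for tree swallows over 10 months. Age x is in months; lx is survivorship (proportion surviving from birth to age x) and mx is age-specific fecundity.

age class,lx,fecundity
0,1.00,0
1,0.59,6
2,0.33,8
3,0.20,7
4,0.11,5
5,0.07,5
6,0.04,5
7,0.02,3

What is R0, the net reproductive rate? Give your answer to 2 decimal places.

8.74

lx·mx by age: 0, 3.54, 2.64, 1.4, 0.55, 0.35, 0.2, 0.06
R0 = Σ lx·mx = 8.74 → 8.74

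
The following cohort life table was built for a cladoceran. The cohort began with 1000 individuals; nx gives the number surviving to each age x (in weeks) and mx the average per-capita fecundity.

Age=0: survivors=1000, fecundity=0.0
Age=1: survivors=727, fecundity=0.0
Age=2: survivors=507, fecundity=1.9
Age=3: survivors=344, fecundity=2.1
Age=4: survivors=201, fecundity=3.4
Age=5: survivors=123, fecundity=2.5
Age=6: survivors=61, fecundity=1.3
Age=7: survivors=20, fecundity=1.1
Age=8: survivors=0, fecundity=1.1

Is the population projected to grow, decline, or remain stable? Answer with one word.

growing

lx = nx/n0 = nx/1000: 1, 0.727, 0.507, 0.344, 0.201, 0.123, 0.061, 0.02, 0
R0 = Σ lx·mx = 0 + 0 + 0.9633 + 0.7224 + 0.6834 + 0.3075 + 0.0793 + 0.022 + 0 = 2.7779
R0 > 1, so the population is growing.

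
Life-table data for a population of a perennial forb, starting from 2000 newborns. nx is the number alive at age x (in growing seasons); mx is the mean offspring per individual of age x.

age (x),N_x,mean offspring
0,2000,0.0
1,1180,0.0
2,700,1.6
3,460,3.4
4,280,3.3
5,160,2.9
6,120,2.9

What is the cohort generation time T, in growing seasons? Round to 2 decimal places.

lx = nx/n0 = nx/2000: 1, 0.59, 0.35, 0.23, 0.14, 0.08, 0.06
lx·mx: 0, 0, 0.56, 0.782, 0.462, 0.232, 0.174 → R0 = 2.21
x·lx·mx: 0, 0, 1.12, 2.346, 1.848, 1.16, 1.044 → Σ = 7.518
T = 7.518 / 2.21 = 3.40181… → 3.40

3.40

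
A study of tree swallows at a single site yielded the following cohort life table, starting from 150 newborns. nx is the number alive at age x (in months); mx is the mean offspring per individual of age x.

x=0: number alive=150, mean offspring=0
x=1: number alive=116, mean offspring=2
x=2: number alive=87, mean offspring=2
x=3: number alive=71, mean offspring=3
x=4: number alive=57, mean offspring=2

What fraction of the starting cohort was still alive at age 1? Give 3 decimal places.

0.773

l_1 = n_1/n_0 = 116/150 = 0.773333… → 0.773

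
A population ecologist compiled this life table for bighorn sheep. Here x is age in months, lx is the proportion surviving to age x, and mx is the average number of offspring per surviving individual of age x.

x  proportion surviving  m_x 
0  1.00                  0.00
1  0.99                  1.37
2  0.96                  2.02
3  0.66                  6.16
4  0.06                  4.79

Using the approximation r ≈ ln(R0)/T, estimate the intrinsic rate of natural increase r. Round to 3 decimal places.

0.837

R0 = Σ lx·mx = 0 + 1.3563 + 1.9392 + 4.0656 + 0.2874 = 7.6485
Σ x·lx·mx = 18.5811; T = 18.5811/7.6485 = 2.42938…
r ≈ ln(R0)/T = ln(7.6485)/2.42938… = 0.83746… → 0.837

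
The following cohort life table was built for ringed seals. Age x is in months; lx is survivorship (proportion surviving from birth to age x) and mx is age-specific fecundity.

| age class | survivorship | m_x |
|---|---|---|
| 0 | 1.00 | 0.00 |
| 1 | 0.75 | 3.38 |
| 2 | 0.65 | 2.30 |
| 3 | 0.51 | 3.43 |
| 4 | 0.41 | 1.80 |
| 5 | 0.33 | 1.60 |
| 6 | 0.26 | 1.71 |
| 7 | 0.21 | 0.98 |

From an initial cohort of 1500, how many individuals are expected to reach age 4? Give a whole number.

615

Expected survivors = N0 · l_4 = 1500 × 0.41 = 615 → 615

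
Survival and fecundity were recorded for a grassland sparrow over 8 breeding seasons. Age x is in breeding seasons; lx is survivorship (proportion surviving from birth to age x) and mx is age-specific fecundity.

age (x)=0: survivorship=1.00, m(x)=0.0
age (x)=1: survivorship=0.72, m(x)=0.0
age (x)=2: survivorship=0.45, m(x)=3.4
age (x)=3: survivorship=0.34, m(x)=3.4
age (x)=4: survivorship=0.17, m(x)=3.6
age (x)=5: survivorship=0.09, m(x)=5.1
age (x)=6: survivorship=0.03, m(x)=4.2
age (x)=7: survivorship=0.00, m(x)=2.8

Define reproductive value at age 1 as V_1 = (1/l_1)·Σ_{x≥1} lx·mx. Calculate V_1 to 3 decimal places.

5.393

lx·mx for x ≥ 1: 0, 1.53, 1.156, 0.612, 0.459, 0.126, 0 → sum = 3.883
V_1 = 3.883 / l_1 = 3.883 / 0.72 = 5.393056… → 5.393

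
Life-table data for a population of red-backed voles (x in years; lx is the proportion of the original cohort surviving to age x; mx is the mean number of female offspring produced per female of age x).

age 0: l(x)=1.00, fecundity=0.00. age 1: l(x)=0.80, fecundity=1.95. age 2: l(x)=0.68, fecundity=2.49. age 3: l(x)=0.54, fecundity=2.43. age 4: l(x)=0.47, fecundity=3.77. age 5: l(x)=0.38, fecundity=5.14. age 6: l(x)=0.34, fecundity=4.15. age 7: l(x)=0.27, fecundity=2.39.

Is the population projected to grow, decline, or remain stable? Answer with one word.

R0 = Σ lx·mx = 0 + 1.56 + 1.6932 + 1.3122 + 1.7719 + 1.9532 + 1.411 + 0.6453 = 10.3468
R0 > 1, so the population is growing.

growing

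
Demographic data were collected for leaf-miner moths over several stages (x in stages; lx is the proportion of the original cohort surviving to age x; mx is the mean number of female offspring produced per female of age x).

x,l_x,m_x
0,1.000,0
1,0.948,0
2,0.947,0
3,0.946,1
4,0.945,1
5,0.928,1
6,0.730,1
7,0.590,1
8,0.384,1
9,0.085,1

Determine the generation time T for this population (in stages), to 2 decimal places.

5.12

lx·mx: 0, 0, 0, 0.946, 0.945, 0.928, 0.73, 0.59, 0.384, 0.085 → R0 = 4.608
x·lx·mx: 0, 0, 0, 2.838, 3.78, 4.64, 4.38, 4.13, 3.072, 0.765 → Σ = 23.605
T = 23.605 / 4.608 = 5.122613… → 5.12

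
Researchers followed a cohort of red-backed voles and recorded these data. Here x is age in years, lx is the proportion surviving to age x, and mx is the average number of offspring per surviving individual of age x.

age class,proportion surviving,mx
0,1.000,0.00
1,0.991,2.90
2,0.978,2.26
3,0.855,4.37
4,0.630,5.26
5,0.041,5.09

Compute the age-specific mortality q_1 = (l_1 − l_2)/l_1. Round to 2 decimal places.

0.01

q_1 = (l_1 − l_2) / l_1 = (0.991 − 0.978) / 0.991
     = 0.013 / 0.991 = 0.013118… → 0.01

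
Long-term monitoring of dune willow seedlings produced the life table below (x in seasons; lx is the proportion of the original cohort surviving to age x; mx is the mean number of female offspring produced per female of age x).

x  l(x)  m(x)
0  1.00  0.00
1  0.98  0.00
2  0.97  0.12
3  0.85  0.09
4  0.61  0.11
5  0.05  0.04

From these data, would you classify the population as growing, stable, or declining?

R0 = Σ lx·mx = 0 + 0 + 0.1164 + 0.0765 + 0.0671 + 0.002 = 0.262
R0 < 1, so the population is declining.

declining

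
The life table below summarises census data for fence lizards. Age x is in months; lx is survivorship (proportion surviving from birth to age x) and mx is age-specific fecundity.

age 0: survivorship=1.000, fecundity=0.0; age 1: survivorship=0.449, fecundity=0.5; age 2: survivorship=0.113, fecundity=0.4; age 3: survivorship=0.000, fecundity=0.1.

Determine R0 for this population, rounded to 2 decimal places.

lx·mx by age: 0, 0.2245, 0.0452, 0
R0 = Σ lx·mx = 0.2697 → 0.27

0.27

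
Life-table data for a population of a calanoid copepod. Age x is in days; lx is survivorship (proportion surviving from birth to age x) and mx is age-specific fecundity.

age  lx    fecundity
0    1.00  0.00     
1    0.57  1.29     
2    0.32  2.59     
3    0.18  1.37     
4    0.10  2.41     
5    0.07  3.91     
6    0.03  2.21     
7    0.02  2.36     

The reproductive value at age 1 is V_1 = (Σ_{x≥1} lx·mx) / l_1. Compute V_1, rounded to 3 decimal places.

lx·mx for x ≥ 1: 0.7353, 0.8288, 0.2466, 0.241, 0.2737, 0.0663, 0.0472 → sum = 2.4389
V_1 = 2.4389 / l_1 = 2.4389 / 0.57 = 4.278772… → 4.279

4.279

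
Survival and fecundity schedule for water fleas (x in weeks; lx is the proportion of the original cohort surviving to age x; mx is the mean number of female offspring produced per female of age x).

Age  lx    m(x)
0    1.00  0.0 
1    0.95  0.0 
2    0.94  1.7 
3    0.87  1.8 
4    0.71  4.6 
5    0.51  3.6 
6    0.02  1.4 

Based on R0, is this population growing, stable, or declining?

growing

R0 = Σ lx·mx = 0 + 0 + 1.598 + 1.566 + 3.266 + 1.836 + 0.028 = 8.294
R0 > 1, so the population is growing.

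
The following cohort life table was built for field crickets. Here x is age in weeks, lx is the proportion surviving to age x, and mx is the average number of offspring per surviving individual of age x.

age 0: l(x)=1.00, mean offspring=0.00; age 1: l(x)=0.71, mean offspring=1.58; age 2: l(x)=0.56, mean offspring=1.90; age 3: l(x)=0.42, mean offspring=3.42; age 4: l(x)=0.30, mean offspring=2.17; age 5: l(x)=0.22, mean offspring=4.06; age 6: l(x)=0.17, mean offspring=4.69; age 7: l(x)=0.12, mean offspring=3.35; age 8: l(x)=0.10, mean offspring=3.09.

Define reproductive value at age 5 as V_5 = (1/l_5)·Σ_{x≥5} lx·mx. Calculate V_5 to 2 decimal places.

10.92

lx·mx for x ≥ 5: 0.8932, 0.7973, 0.402, 0.309 → sum = 2.4015
V_5 = 2.4015 / l_5 = 2.4015 / 0.22 = 10.915909… → 10.92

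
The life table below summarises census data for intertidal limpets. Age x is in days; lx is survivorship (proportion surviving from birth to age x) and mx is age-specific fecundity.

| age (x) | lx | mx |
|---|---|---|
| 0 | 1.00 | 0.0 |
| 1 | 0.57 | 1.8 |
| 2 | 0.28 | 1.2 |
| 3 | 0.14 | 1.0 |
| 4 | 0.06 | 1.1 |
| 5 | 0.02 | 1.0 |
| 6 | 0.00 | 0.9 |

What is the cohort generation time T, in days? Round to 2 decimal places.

1.56

lx·mx: 0, 1.026, 0.336, 0.14, 0.066, 0.02, 0 → R0 = 1.588
x·lx·mx: 0, 1.026, 0.672, 0.42, 0.264, 0.1, 0 → Σ = 2.482
T = 2.482 / 1.588 = 1.562972… → 1.56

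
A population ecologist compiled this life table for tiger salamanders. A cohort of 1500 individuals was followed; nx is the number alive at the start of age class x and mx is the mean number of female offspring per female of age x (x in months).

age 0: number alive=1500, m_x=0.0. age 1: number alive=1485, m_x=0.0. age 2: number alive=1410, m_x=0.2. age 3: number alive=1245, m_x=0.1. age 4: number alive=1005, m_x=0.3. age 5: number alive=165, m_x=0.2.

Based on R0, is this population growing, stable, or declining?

lx = nx/n0 = nx/1500: 1, 0.99, 0.94, 0.83, 0.67, 0.11
R0 = Σ lx·mx = 0 + 0 + 0.188 + 0.083 + 0.201 + 0.022 = 0.494
R0 < 1, so the population is declining.

declining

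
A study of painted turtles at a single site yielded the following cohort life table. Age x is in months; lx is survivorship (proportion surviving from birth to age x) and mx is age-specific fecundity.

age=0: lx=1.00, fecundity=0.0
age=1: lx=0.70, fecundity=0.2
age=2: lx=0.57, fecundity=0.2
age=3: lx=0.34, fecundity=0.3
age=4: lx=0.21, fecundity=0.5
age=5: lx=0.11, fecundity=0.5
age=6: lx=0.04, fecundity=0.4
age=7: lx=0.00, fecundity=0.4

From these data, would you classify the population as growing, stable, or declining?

R0 = Σ lx·mx = 0 + 0.14 + 0.114 + 0.102 + 0.105 + 0.055 + 0.016 + 0 = 0.532
R0 < 1, so the population is declining.

declining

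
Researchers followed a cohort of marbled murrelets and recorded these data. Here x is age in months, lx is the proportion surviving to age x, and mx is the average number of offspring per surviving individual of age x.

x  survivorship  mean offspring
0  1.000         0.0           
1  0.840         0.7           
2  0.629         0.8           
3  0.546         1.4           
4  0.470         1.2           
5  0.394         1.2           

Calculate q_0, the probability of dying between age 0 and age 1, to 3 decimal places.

0.160

q_0 = (l_0 − l_1) / l_0 = (1 − 0.84) / 1
     = 0.16 / 1 = 0.16 → 0.160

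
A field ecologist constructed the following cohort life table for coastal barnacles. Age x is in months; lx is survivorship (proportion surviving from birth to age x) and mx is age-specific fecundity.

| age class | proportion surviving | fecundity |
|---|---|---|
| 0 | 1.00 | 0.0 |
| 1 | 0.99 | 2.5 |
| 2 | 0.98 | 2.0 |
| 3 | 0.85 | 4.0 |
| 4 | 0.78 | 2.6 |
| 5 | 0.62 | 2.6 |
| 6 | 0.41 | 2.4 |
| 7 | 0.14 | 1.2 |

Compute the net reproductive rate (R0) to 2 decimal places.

lx·mx by age: 0, 2.475, 1.96, 3.4, 2.028, 1.612, 0.984, 0.168
R0 = Σ lx·mx = 12.627 → 12.63

12.63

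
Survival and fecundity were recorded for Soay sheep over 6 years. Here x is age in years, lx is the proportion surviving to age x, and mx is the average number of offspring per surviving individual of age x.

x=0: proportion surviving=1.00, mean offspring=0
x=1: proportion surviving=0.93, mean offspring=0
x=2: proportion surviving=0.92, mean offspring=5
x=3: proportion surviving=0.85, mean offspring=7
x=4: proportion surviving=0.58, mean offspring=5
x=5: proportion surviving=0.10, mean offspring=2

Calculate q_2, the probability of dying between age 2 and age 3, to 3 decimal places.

q_2 = (l_2 − l_3) / l_2 = (0.92 − 0.85) / 0.92
     = 0.07 / 0.92 = 0.076087… → 0.076

0.076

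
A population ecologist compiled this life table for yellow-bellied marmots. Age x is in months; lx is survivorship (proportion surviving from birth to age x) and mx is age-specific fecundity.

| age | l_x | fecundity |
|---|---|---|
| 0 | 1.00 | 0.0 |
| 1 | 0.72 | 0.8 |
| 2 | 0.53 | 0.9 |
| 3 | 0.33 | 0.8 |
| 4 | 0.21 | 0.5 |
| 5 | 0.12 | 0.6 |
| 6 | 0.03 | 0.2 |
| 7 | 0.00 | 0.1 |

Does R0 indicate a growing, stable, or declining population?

growing

R0 = Σ lx·mx = 0 + 0.576 + 0.477 + 0.264 + 0.105 + 0.072 + 0.006 + 0 = 1.5
R0 > 1, so the population is growing.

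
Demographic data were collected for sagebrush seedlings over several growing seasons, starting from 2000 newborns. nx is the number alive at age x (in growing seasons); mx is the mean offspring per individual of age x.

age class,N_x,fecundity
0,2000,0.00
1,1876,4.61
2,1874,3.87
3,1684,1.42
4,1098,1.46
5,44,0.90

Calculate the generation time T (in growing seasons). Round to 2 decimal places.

lx = nx/n0 = nx/2000: 1, 0.938, 0.937, 0.842, 0.549, 0.022
lx·mx: 0, 4.32418, 3.62619, 1.19564, 0.80154, 0.0198 → R0 = 9.96735
x·lx·mx: 0, 4.32418, 7.25238, 3.58692, 3.20616, 0.099 → Σ = 18.46864
T = 18.46864 / 9.96735 = 1.852914… → 1.85

1.85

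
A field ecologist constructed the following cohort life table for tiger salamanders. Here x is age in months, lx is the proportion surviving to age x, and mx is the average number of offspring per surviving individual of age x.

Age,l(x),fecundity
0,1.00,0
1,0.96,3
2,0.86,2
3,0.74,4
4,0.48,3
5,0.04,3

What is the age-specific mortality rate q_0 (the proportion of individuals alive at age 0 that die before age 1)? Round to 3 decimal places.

0.040

q_0 = (l_0 − l_1) / l_0 = (1 − 0.96) / 1
     = 0.04 / 1 = 0.04 → 0.040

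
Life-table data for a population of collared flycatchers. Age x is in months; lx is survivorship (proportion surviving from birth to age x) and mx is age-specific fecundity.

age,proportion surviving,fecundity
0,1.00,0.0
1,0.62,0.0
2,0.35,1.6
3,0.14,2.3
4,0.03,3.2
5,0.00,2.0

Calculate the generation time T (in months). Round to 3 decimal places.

lx·mx: 0, 0, 0.56, 0.322, 0.096, 0 → R0 = 0.978
x·lx·mx: 0, 0, 1.12, 0.966, 0.384, 0 → Σ = 2.47
T = 2.47 / 0.978 = 2.525562… → 2.526

2.526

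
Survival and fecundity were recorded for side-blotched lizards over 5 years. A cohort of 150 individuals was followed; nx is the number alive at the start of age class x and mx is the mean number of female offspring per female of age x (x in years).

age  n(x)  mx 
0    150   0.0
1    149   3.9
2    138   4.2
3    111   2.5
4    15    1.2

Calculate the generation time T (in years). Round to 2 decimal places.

1.82

lx = nx/n0 = nx/150: 1, 0.99333…, 0.92, 0.74, 0.1
lx·mx: 0, 3.874…, 3.864, 1.85, 0.12 → R0 = 9.708…
x·lx·mx: 0, 3.874…, 7.728, 5.55, 0.48 → Σ = 17.632…
T = 17.632… / 9.708… = 1.816234… → 1.82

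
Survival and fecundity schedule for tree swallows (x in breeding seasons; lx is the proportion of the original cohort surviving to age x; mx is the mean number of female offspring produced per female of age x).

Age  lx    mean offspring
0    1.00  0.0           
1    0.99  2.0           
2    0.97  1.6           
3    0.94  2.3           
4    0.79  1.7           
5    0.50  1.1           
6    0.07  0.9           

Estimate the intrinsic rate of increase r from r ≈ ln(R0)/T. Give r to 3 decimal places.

0.776

R0 = Σ lx·mx = 0 + 1.98 + 1.552 + 2.162 + 1.343 + 0.55 + 0.063 = 7.65
Σ x·lx·mx = 20.07; T = 20.07/7.65 = 2.62353…
r ≈ ln(R0)/T = ln(7.65)/2.62353… = 0.77556… → 0.776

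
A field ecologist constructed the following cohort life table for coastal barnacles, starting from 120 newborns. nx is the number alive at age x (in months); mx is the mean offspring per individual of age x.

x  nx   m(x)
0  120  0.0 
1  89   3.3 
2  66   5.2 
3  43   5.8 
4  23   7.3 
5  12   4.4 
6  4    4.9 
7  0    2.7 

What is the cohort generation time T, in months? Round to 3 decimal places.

2.469

lx = nx/n0 = nx/120: 1, 0.74167…, 0.55, 0.35833…, 0.19167…, 0.1, 0.03333…, 0
lx·mx: 0, 2.4475…, 2.86, 2.078333…, 1.399167…, 0.44, 0.163333…, 0 → R0 = 9.388333…
x·lx·mx: 0, 2.4475…, 5.72, 6.235…, 5.596667…, 2.2, 0.98…, 0 → Σ = 23.179167…
T = 23.179167… / 9.388333… = 2.468933… → 2.469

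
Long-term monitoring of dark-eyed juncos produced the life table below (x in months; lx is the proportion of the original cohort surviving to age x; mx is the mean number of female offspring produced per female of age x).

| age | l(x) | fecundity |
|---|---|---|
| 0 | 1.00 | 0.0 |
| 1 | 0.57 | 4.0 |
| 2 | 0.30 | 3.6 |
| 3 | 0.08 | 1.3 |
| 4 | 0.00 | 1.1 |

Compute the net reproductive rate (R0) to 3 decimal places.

3.464

lx·mx by age: 0, 2.28, 1.08, 0.104, 0
R0 = Σ lx·mx = 3.464 → 3.464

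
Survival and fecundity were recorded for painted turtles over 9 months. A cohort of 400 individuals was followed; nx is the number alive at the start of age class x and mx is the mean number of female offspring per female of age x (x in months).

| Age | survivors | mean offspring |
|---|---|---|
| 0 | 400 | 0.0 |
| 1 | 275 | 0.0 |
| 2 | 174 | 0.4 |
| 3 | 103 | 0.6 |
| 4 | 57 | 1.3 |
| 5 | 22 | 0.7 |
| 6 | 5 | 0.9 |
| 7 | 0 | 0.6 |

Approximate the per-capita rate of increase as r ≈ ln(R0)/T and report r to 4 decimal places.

-0.1783

lx = nx/n0 = nx/400: 1, 0.6875, 0.435, 0.2575, 0.1425, 0.055, 0.0125, 0
R0 = Σ lx·mx = 0 + 0 + 0.174 + 0.1545 + 0.18525 + 0.0385 + 0.01125 + 0 = 0.5635
Σ x·lx·mx = 1.8125; T = 1.8125/0.5635 = 3.2165…
r ≈ ln(R0)/T = ln(0.5635)/3.2165… = -0.178327… → -0.1783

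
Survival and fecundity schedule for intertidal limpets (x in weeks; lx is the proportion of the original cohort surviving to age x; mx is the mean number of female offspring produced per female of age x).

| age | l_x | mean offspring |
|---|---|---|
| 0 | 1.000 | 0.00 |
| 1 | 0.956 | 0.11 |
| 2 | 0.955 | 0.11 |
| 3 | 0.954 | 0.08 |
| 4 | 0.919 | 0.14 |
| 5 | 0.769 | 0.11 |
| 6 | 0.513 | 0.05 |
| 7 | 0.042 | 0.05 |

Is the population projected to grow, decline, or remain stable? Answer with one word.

declining

R0 = Σ lx·mx = 0 + 0.10516 + 0.10505 + 0.07632 + 0.12866 + 0.08459 + 0.02565 + 0.0021 = 0.52753
R0 < 1, so the population is declining.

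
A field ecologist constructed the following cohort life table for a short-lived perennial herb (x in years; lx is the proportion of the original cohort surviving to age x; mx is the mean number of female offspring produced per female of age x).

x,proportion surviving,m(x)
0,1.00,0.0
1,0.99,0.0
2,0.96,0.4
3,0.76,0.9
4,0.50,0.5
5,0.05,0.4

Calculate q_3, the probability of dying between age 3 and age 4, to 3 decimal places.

q_3 = (l_3 − l_4) / l_3 = (0.76 − 0.5) / 0.76
     = 0.26 / 0.76 = 0.342105… → 0.342

0.342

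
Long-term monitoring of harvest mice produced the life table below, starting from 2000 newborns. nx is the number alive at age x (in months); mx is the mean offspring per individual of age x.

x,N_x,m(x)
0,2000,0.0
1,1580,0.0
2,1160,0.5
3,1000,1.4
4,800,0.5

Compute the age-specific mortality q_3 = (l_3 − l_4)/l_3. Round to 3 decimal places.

0.200

lx = nx/n0 = nx/2000: 1, 0.79, 0.58, 0.5, 0.4
q_3 = (l_3 − l_4) / l_3 = (0.5 − 0.4) / 0.5
     = 0.1 / 0.5 = 0.2 → 0.200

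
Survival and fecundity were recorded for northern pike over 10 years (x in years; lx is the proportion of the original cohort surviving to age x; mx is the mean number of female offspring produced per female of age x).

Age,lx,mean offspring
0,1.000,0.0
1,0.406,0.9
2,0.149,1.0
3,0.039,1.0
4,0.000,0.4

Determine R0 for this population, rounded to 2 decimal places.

lx·mx by age: 0, 0.3654, 0.149, 0.039, 0
R0 = Σ lx·mx = 0.5534 → 0.55

0.55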